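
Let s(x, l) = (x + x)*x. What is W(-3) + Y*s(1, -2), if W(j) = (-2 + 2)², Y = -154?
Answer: -308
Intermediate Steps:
W(j) = 0 (W(j) = 0² = 0)
s(x, l) = 2*x² (s(x, l) = (2*x)*x = 2*x²)
W(-3) + Y*s(1, -2) = 0 - 308*1² = 0 - 308 = -308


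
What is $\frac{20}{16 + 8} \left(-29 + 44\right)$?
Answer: $\frac{25}{2} \approx 12.5$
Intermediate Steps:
$\frac{20}{16 + 8} \left(-29 + 44\right) = \frac{20}{24} \cdot 15 = 20 \cdot \frac{1}{24} \cdot 15 = \frac{5}{6} \cdot 15 = \frac{25}{2}$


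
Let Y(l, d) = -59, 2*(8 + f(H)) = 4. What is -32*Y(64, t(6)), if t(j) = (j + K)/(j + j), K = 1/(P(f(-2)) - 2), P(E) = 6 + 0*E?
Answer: 1888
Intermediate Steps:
f(H) = -6 (f(H) = -8 + (½)*4 = -8 + 2 = -6)
P(E) = 6 (P(E) = 6 + 0 = 6)
K = ¼ (K = 1/(6 - 2) = 1/4 = ¼ ≈ 0.25000)
t(j) = (¼ + j)/(2*j) (t(j) = (j + ¼)/(j + j) = (¼ + j)/((2*j)) = (¼ + j)*(1/(2*j)) = (¼ + j)/(2*j))
-32*Y(64, t(6)) = -32*(-59) = 1888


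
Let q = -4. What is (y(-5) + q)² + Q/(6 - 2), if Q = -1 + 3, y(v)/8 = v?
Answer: 3873/2 ≈ 1936.5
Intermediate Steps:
y(v) = 8*v
Q = 2
(y(-5) + q)² + Q/(6 - 2) = (8*(-5) - 4)² + 2/(6 - 2) = (-40 - 4)² + 2/4 = (-44)² + 2*(¼) = 1936 + ½ = 3873/2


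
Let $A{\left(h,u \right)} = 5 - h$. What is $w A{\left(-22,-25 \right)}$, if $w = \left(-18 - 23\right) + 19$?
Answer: $-594$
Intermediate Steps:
$w = -22$ ($w = -41 + 19 = -22$)
$w A{\left(-22,-25 \right)} = - 22 \left(5 - -22\right) = - 22 \left(5 + 22\right) = \left(-22\right) 27 = -594$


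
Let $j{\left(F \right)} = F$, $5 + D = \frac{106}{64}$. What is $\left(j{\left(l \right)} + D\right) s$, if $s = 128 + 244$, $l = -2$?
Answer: $- \frac{15903}{8} \approx -1987.9$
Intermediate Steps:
$D = - \frac{107}{32}$ ($D = -5 + \frac{106}{64} = -5 + 106 \cdot \frac{1}{64} = -5 + \frac{53}{32} = - \frac{107}{32} \approx -3.3438$)
$s = 372$
$\left(j{\left(l \right)} + D\right) s = \left(-2 - \frac{107}{32}\right) 372 = \left(- \frac{171}{32}\right) 372 = - \frac{15903}{8}$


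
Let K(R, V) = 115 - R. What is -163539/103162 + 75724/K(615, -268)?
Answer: -1973402197/12895250 ≈ -153.03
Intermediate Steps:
-163539/103162 + 75724/K(615, -268) = -163539/103162 + 75724/(115 - 1*615) = -163539*1/103162 + 75724/(115 - 615) = -163539/103162 + 75724/(-500) = -163539/103162 + 75724*(-1/500) = -163539/103162 - 18931/125 = -1973402197/12895250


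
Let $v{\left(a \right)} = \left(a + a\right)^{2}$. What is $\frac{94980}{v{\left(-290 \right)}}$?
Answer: $\frac{4749}{16820} \approx 0.28234$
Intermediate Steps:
$v{\left(a \right)} = 4 a^{2}$ ($v{\left(a \right)} = \left(2 a\right)^{2} = 4 a^{2}$)
$\frac{94980}{v{\left(-290 \right)}} = \frac{94980}{4 \left(-290\right)^{2}} = \frac{94980}{4 \cdot 84100} = \frac{94980}{336400} = 94980 \cdot \frac{1}{336400} = \frac{4749}{16820}$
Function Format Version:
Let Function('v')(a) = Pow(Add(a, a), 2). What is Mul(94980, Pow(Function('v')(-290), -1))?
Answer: Rational(4749, 16820) ≈ 0.28234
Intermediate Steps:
Function('v')(a) = Mul(4, Pow(a, 2)) (Function('v')(a) = Pow(Mul(2, a), 2) = Mul(4, Pow(a, 2)))
Mul(94980, Pow(Function('v')(-290), -1)) = Mul(94980, Pow(Mul(4, Pow(-290, 2)), -1)) = Mul(94980, Pow(Mul(4, 84100), -1)) = Mul(94980, Pow(336400, -1)) = Mul(94980, Rational(1, 336400)) = Rational(4749, 16820)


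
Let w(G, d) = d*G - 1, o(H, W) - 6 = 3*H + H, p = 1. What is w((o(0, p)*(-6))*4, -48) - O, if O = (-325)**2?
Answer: -98714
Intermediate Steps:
o(H, W) = 6 + 4*H (o(H, W) = 6 + (3*H + H) = 6 + 4*H)
O = 105625
w(G, d) = -1 + G*d (w(G, d) = G*d - 1 = -1 + G*d)
w((o(0, p)*(-6))*4, -48) - O = (-1 + (((6 + 4*0)*(-6))*4)*(-48)) - 1*105625 = (-1 + (((6 + 0)*(-6))*4)*(-48)) - 105625 = (-1 + ((6*(-6))*4)*(-48)) - 105625 = (-1 - 36*4*(-48)) - 105625 = (-1 - 144*(-48)) - 105625 = (-1 + 6912) - 105625 = 6911 - 105625 = -98714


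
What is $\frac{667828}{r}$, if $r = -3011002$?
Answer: $- \frac{333914}{1505501} \approx -0.2218$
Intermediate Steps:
$\frac{667828}{r} = \frac{667828}{-3011002} = 667828 \left(- \frac{1}{3011002}\right) = - \frac{333914}{1505501}$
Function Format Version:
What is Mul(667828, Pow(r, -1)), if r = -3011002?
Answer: Rational(-333914, 1505501) ≈ -0.22180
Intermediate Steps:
Mul(667828, Pow(r, -1)) = Mul(667828, Pow(-3011002, -1)) = Mul(667828, Rational(-1, 3011002)) = Rational(-333914, 1505501)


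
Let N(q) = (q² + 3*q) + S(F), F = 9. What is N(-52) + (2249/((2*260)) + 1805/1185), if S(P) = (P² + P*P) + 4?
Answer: 25784161/9480 ≈ 2719.8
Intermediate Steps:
S(P) = 4 + 2*P² (S(P) = (P² + P²) + 4 = 2*P² + 4 = 4 + 2*P²)
N(q) = 166 + q² + 3*q (N(q) = (q² + 3*q) + (4 + 2*9²) = (q² + 3*q) + (4 + 2*81) = (q² + 3*q) + (4 + 162) = (q² + 3*q) + 166 = 166 + q² + 3*q)
N(-52) + (2249/((2*260)) + 1805/1185) = (166 + (-52)² + 3*(-52)) + (2249/((2*260)) + 1805/1185) = (166 + 2704 - 156) + (2249/520 + 1805*(1/1185)) = 2714 + (2249*(1/520) + 361/237) = 2714 + (173/40 + 361/237) = 2714 + 55441/9480 = 25784161/9480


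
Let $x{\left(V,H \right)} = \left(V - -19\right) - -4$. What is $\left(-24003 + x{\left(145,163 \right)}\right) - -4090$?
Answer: $-19745$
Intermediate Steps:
$x{\left(V,H \right)} = 23 + V$ ($x{\left(V,H \right)} = \left(V + 19\right) + 4 = \left(19 + V\right) + 4 = 23 + V$)
$\left(-24003 + x{\left(145,163 \right)}\right) - -4090 = \left(-24003 + \left(23 + 145\right)\right) - -4090 = \left(-24003 + 168\right) + 4090 = -23835 + 4090 = -19745$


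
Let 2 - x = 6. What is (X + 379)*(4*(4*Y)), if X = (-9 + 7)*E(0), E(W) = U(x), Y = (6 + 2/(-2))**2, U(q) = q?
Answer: 154800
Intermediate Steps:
x = -4 (x = 2 - 1*6 = 2 - 6 = -4)
Y = 25 (Y = (6 + 2*(-1/2))**2 = (6 - 1)**2 = 5**2 = 25)
E(W) = -4
X = 8 (X = (-9 + 7)*(-4) = -2*(-4) = 8)
(X + 379)*(4*(4*Y)) = (8 + 379)*(4*(4*25)) = 387*(4*100) = 387*400 = 154800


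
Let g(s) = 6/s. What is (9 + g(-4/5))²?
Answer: 9/4 ≈ 2.2500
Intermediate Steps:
(9 + g(-4/5))² = (9 + 6/((-4/5)))² = (9 + 6/((-4*⅕)))² = (9 + 6/(-⅘))² = (9 + 6*(-5/4))² = (9 - 15/2)² = (3/2)² = 9/4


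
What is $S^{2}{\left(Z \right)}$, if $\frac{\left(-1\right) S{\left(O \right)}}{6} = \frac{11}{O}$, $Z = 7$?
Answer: $\frac{4356}{49} \approx 88.898$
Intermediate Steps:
$S{\left(O \right)} = - \frac{66}{O}$ ($S{\left(O \right)} = - 6 \frac{11}{O} = - \frac{66}{O}$)
$S^{2}{\left(Z \right)} = \left(- \frac{66}{7}\right)^{2} = \frac{4356}{49}$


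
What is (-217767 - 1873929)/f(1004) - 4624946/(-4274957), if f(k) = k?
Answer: -2234316752822/1073014207 ≈ -2082.3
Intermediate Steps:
(-217767 - 1873929)/f(1004) - 4624946/(-4274957) = (-217767 - 1873929)/1004 - 4624946/(-4274957) = -2091696*1/1004 - 4624946*(-1/4274957) = -522924/251 + 4624946/4274957 = -2234316752822/1073014207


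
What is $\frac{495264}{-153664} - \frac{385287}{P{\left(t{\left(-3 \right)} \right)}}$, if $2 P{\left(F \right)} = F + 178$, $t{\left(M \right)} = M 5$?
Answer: $- \frac{528974157}{111818} \approx -4730.7$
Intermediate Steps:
$t{\left(M \right)} = 5 M$
$P{\left(F \right)} = 89 + \frac{F}{2}$ ($P{\left(F \right)} = \frac{F + 178}{2} = \frac{178 + F}{2} = 89 + \frac{F}{2}$)
$\frac{495264}{-153664} - \frac{385287}{P{\left(t{\left(-3 \right)} \right)}} = \frac{495264}{-153664} - \frac{385287}{89 + \frac{5 \left(-3\right)}{2}} = 495264 \left(- \frac{1}{153664}\right) - \frac{385287}{89 + \frac{1}{2} \left(-15\right)} = - \frac{2211}{686} - \frac{385287}{89 - \frac{15}{2}} = - \frac{2211}{686} - \frac{385287}{\frac{163}{2}} = - \frac{2211}{686} - \frac{770574}{163} = - \frac{528974157}{111818}$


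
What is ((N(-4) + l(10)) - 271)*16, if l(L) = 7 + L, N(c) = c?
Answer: -4128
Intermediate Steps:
((N(-4) + l(10)) - 271)*16 = ((-4 + (7 + 10)) - 271)*16 = ((-4 + 17) - 271)*16 = (13 - 271)*16 = -258*16 = -4128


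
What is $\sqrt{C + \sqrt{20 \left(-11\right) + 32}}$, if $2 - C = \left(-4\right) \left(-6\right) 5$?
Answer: $\sqrt{-118 + 2 i \sqrt{47}} \approx 0.63006 + 10.881 i$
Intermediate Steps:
$C = -118$ ($C = 2 - \left(-4\right) \left(-6\right) 5 = 2 - 24 \cdot 5 = 2 - 120 = -118$)
$\sqrt{C + \sqrt{20 \left(-11\right) + 32}} = \sqrt{-118 + \sqrt{20 \left(-11\right) + 32}} = \sqrt{-118 + \sqrt{-220 + 32}} = \sqrt{-118 + \sqrt{-188}} = \sqrt{-118 + 2 i \sqrt{47}}$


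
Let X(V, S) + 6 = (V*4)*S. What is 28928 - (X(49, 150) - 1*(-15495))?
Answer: -15961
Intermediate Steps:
X(V, S) = -6 + 4*S*V (X(V, S) = -6 + (V*4)*S = -6 + (4*V)*S = -6 + 4*S*V)
28928 - (X(49, 150) - 1*(-15495)) = 28928 - ((-6 + 4*150*49) - 1*(-15495)) = 28928 - ((-6 + 29400) + 15495) = 28928 - (29394 + 15495) = 28928 - 1*44889 = 28928 - 44889 = -15961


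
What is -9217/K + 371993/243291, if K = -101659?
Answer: 40058849534/24732719769 ≈ 1.6197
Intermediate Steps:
-9217/K + 371993/243291 = -9217/(-101659) + 371993/243291 = -9217*(-1/101659) + 371993*(1/243291) = 9217/101659 + 371993/243291 = 40058849534/24732719769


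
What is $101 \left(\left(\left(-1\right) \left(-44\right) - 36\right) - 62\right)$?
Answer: $-5454$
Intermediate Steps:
$101 \left(\left(\left(-1\right) \left(-44\right) - 36\right) - 62\right) = 101 \left(\left(44 - 36\right) - 62\right) = 101 \left(8 - 62\right) = 101 \left(-54\right) = -5454$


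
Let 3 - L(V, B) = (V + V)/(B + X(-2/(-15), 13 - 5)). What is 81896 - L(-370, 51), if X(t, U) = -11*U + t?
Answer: 45297929/553 ≈ 81913.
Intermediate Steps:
X(t, U) = t - 11*U
L(V, B) = 3 - 2*V/(-1318/15 + B) (L(V, B) = 3 - (V + V)/(B + (-2/(-15) - 11*(13 - 5))) = 3 - 2*V/(B + (-2*(-1/15) - 11*8)) = 3 - 2*V/(B + (2/15 - 88)) = 3 - 2*V/(B - 1318/15) = 3 - 2*V/(-1318/15 + B))
81896 - L(-370, 51) = 81896 - 3*(-1318 - 10*(-370) + 15*51)/(-1318 + 15*51) = 81896 - 3*(-1318 + 3700 + 765)/(-1318 + 765) = 81896 - 3*3147/(-553) = 81896 - 3*(-1)*3147/553 = 81896 - 1*(-9441/553) = 81896 + 9441/553 = 45297929/553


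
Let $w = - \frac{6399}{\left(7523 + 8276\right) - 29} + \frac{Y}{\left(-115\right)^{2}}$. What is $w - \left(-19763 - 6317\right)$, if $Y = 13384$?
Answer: $\frac{1087865119781}{41711650} \approx 26081.0$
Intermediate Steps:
$w = \frac{25287781}{41711650}$ ($w = - \frac{6399}{\left(7523 + 8276\right) - 29} + \frac{13384}{\left(-115\right)^{2}} = - \frac{6399}{15799 - 29} + \frac{13384}{13225} = - \frac{6399}{15770} + 13384 \cdot \frac{1}{13225} = \left(-6399\right) \frac{1}{15770} + \frac{13384}{13225} = - \frac{6399}{15770} + \frac{13384}{13225} = \frac{25287781}{41711650} \approx 0.60625$)
$w - \left(-19763 - 6317\right) = \frac{25287781}{41711650} - \left(-19763 - 6317\right) = \frac{25287781}{41711650} - -26080 = \frac{25287781}{41711650} + 26080 = \frac{1087865119781}{41711650}$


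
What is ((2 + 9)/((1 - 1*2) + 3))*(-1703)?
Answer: -18733/2 ≈ -9366.5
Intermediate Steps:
((2 + 9)/((1 - 1*2) + 3))*(-1703) = (11/((1 - 2) + 3))*(-1703) = (11/(-1 + 3))*(-1703) = (11/2)*(-1703) = -18733/2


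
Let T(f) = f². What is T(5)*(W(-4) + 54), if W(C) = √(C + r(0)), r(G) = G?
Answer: 1350 + 50*I ≈ 1350.0 + 50.0*I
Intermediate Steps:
W(C) = √C (W(C) = √(C + 0) = √C)
T(5)*(W(-4) + 54) = 5²*(√(-4) + 54) = 25*(2*I + 54) = 25*(54 + 2*I) = 1350 + 50*I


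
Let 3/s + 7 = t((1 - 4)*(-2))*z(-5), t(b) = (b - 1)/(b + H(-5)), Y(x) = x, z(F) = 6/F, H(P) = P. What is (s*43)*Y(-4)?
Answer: 516/13 ≈ 39.692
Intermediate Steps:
t(b) = (-1 + b)/(-5 + b) (t(b) = (b - 1)/(b - 5) = (-1 + b)/(-5 + b))
s = -3/13 (s = 3/(-7 + ((-1 + (1 - 4)*(-2))/(-5 + (1 - 4)*(-2)))*(6/(-5))) = 3/(-7 + ((-1 - 3*(-2))/(-5 - 3*(-2)))*(6*(-1/5))) = 3/(-7 + ((-1 + 6)/(-5 + 6))*(-6/5)) = 3/(-7 + (5/1)*(-6/5)) = 3/(-7 + (1*5)*(-6/5)) = 3/(-7 + 5*(-6/5)) = 3/(-7 - 6) = 3/(-13) = 3*(-1/13) = -3/13 ≈ -0.23077)
(s*43)*Y(-4) = -3/13*43*(-4) = -129/13*(-4) = 516/13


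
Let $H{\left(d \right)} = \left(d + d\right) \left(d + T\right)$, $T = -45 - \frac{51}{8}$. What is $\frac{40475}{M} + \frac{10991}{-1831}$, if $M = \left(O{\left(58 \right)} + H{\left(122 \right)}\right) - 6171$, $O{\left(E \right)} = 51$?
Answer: $- \frac{3842221}{1627759} \approx -2.3604$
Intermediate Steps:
$T = - \frac{411}{8}$ ($T = -45 - \frac{51}{8} = - \frac{411}{8} \approx -51.375$)
$H{\left(d \right)} = 2 d \left(- \frac{411}{8} + d\right)$ ($H{\left(d \right)} = \left(d + d\right) \left(d - \frac{411}{8}\right) = 2 d \left(- \frac{411}{8} + d\right)$)
$M = \frac{22225}{2}$ ($M = \left(51 + \frac{1}{4} \cdot 122 \left(-411 + 8 \cdot 122\right)\right) - 6171 = \left(51 + \frac{1}{4} \cdot 122 \left(-411 + 976\right)\right) - 6171 = \left(51 + \frac{1}{4} \cdot 122 \cdot 565\right) - 6171 = \left(51 + \frac{34465}{2}\right) - 6171 = \frac{34567}{2} - 6171 = \frac{22225}{2} \approx 11113.0$)
$\frac{40475}{M} + \frac{10991}{-1831} = \frac{40475}{\frac{22225}{2}} + \frac{10991}{-1831} = 40475 \cdot \frac{2}{22225} + 10991 \left(- \frac{1}{1831}\right) = \frac{3238}{889} - \frac{10991}{1831} = - \frac{3842221}{1627759}$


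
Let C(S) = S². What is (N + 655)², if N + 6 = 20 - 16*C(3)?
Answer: 275625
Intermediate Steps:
N = -130 (N = -6 + (20 - 16*3²) = -6 + (20 - 16*9) = -6 + (20 - 144) = -6 - 124 = -130)
(N + 655)² = (-130 + 655)² = 525² = 275625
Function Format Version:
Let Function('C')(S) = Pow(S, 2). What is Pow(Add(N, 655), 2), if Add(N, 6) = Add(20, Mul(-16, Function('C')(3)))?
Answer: 275625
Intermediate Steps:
N = -130 (N = Add(-6, Add(20, Mul(-16, Pow(3, 2)))) = Add(-6, Add(20, Mul(-16, 9))) = Add(-6, Add(20, -144)) = Add(-6, -124) = -130)
Pow(Add(N, 655), 2) = Pow(Add(-130, 655), 2) = Pow(525, 2) = 275625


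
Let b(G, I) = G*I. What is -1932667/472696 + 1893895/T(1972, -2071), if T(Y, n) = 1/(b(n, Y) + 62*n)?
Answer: -163961180387200589/20552 ≈ -7.9779e+12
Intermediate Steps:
T(Y, n) = 1/(62*n + Y*n) (T(Y, n) = 1/(n*Y + 62*n) = 1/(Y*n + 62*n) = 1/(62*n + Y*n))
-1932667/472696 + 1893895/T(1972, -2071) = -1932667/472696 + 1893895/((1/((-2071)*(62 + 1972)))) = -1932667*1/472696 + 1893895/((-1/2071/2034)) = -84029/20552 + 1893895/((-1/2071*1/2034)) = -84029/20552 + 1893895/(-1/4212414) = -84029/20552 + 1893895*(-4212414) = -84029/20552 - 7977869812530 = -163961180387200589/20552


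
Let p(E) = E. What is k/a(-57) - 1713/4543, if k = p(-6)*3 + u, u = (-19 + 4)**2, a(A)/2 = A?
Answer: -378561/172634 ≈ -2.1929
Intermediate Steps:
a(A) = 2*A
u = 225 (u = (-15)**2 = 225)
k = 207 (k = -6*3 + 225 = -18 + 225 = 207)
k/a(-57) - 1713/4543 = 207/((2*(-57))) - 1713/4543 = 207/(-114) - 1713*1/4543 = 207*(-1/114) - 1713/4543 = -69/38 - 1713/4543 = -378561/172634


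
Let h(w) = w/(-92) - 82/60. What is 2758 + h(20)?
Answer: 1901927/690 ≈ 2756.4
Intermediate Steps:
h(w) = -41/30 - w/92 (h(w) = w*(-1/92) - 82*1/60 = -w/92 - 41/30 = -41/30 - w/92)
2758 + h(20) = 2758 + (-41/30 - 1/92*20) = 2758 + (-41/30 - 5/23) = 2758 - 1093/690 = 1901927/690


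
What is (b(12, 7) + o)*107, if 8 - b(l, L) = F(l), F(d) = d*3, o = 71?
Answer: 4601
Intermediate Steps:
F(d) = 3*d
b(l, L) = 8 - 3*l
(b(12, 7) + o)*107 = ((8 - 3*12) + 71)*107 = ((8 - 36) + 71)*107 = (-28 + 71)*107 = 43*107 = 4601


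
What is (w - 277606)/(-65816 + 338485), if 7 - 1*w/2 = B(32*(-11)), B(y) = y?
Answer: -276888/272669 ≈ -1.0155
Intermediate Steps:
w = 718 (w = 14 - 64*(-11) = 14 - 2*(-352) = 14 + 704 = 718)
(w - 277606)/(-65816 + 338485) = (718 - 277606)/(-65816 + 338485) = -276888/272669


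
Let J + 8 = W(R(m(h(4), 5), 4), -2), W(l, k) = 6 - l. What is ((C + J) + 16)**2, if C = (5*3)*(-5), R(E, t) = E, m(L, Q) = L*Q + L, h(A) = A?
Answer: 7225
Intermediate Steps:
m(L, Q) = L + L*Q
C = -75 (C = 15*(-5) = -75)
J = -26 (J = -8 + (6 - 4*(1 + 5)) = -8 + (6 - 4*6) = -8 + (6 - 1*24) = -8 + (6 - 24) = -8 - 18 = -26)
((C + J) + 16)**2 = ((-75 - 26) + 16)**2 = (-101 + 16)**2 = (-85)**2 = 7225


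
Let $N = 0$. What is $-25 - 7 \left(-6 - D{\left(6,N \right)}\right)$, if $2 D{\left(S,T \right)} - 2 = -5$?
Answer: $\frac{13}{2} \approx 6.5$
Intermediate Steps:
$D{\left(S,T \right)} = - \frac{3}{2}$ ($D{\left(S,T \right)} = 1 + \frac{1}{2} \left(-5\right) = 1 - \frac{5}{2} = - \frac{3}{2}$)
$-25 - 7 \left(-6 - D{\left(6,N \right)}\right) = -25 - 7 \left(-6 - - \frac{3}{2}\right) = -25 - 7 \left(-6 + \frac{3}{2}\right) = -25 - - \frac{63}{2} = -25 + \frac{63}{2} = \frac{13}{2}$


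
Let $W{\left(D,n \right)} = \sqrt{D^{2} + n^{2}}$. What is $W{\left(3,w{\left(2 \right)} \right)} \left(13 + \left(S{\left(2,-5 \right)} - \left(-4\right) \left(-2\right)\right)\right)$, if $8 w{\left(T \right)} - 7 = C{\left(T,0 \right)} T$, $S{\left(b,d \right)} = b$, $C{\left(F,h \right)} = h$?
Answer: $\frac{175}{8} \approx 21.875$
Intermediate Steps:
$w{\left(T \right)} = \frac{7}{8}$ ($w{\left(T \right)} = \frac{7}{8} + \frac{0 T}{8} = \frac{7}{8} + \frac{1}{8} \cdot 0 = \frac{7}{8} + 0 = \frac{7}{8}$)
$W{\left(3,w{\left(2 \right)} \right)} \left(13 + \left(S{\left(2,-5 \right)} - \left(-4\right) \left(-2\right)\right)\right) = \sqrt{3^{2} + \left(\frac{7}{8}\right)^{2}} \left(13 + \left(2 - \left(-4\right) \left(-2\right)\right)\right) = \sqrt{9 + \frac{49}{64}} \left(13 + \left(2 - 8\right)\right) = \sqrt{\frac{625}{64}} \left(13 + \left(2 - 8\right)\right) = \frac{25 \left(13 - 6\right)}{8} = \frac{25}{8} \cdot 7 = \frac{175}{8}$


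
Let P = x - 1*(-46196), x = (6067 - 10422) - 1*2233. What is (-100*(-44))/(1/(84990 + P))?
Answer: 548231200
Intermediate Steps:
x = -6588 (x = -4355 - 2233 = -6588)
P = 39608 (P = -6588 - 1*(-46196) = -6588 + 46196 = 39608)
(-100*(-44))/(1/(84990 + P)) = (-100*(-44))/(1/(84990 + 39608)) = 4400/(1/124598) = 4400*124598 = 548231200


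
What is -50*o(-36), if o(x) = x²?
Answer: -64800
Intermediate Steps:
-50*o(-36) = -50*(-36)² = -50*1296 = -64800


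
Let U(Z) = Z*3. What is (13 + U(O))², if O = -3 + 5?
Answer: 361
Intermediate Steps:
O = 2
U(Z) = 3*Z
(13 + U(O))² = (13 + 3*2)² = (13 + 6)² = 19² = 361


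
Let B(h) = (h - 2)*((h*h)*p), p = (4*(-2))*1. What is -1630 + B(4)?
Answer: -1886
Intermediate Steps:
p = -8 (p = -8*1 = -8)
B(h) = -8*h**2*(-2 + h) (B(h) = (h - 2)*((h*h)*(-8)) = (-2 + h)*(h**2*(-8)) = (-2 + h)*(-8*h**2) = -8*h**2*(-2 + h))
-1630 + B(4) = -1630 + 8*4**2*(2 - 1*4) = -1630 + 8*16*(2 - 4) = -1630 + 8*16*(-2) = -1630 - 256 = -1886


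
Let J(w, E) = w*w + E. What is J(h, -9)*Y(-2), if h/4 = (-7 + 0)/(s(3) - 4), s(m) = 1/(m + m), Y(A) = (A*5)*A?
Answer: 469260/529 ≈ 887.07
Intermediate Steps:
Y(A) = 5*A² (Y(A) = (5*A)*A = 5*A²)
s(m) = 1/(2*m)
h = 168/23 (h = 4*((-7 + 0)/((½)/3 - 4)) = 4*(-7/((½)*(⅓) - 4)) = 4*(-7/(⅙ - 4)) = 4*(-7/(-23/6)) = 4*(-7*(-6/23)) = 4*(42/23) = 168/23 ≈ 7.3043)
J(w, E) = E + w² (J(w, E) = w² + E = E + w²)
J(h, -9)*Y(-2) = (-9 + (168/23)²)*(5*(-2)²) = (-9 + 28224/529)*(5*4) = (23463/529)*20 = 469260/529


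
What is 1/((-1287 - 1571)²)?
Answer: 1/8168164 ≈ 1.2243e-7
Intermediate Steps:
1/((-1287 - 1571)²) = 1/((-2858)²) = 1/8168164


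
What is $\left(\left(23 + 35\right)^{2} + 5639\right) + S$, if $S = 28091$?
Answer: $37094$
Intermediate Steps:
$\left(\left(23 + 35\right)^{2} + 5639\right) + S = \left(\left(23 + 35\right)^{2} + 5639\right) + 28091 = \left(58^{2} + 5639\right) + 28091 = \left(3364 + 5639\right) + 28091 = 9003 + 28091 = 37094$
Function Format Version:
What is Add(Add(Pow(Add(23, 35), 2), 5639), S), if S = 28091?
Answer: 37094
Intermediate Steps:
Add(Add(Pow(Add(23, 35), 2), 5639), S) = Add(Add(Pow(Add(23, 35), 2), 5639), 28091) = Add(Add(Pow(58, 2), 5639), 28091) = Add(Add(3364, 5639), 28091) = Add(9003, 28091) = 37094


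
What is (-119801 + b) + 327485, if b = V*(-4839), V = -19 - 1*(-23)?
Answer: 188328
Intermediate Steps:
V = 4 (V = -19 + 23 = 4)
b = -19356 (b = 4*(-4839) = -19356)
(-119801 + b) + 327485 = (-119801 - 19356) + 327485 = -139157 + 327485 = 188328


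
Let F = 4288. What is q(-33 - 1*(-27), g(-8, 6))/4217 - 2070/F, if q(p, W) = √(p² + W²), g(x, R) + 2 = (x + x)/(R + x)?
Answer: -1035/2144 + 6*√2/4217 ≈ -0.48073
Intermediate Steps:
g(x, R) = -2 + 2*x/(R + x) (g(x, R) = -2 + (x + x)/(R + x) = -2 + (2*x)/(R + x) = -2 + 2*x/(R + x))
q(p, W) = √(W² + p²)
q(-33 - 1*(-27), g(-8, 6))/4217 - 2070/F = √((-2*6/(6 - 8))² + (-33 - 1*(-27))²)/4217 - 2070/4288 = √((-2*6/(-2))² + (-33 + 27)²)*(1/4217) - 2070*1/4288 = √((-2*6*(-½))² + (-6)²)*(1/4217) - 1035/2144 = √(6² + 36)*(1/4217) - 1035/2144 = √(36 + 36)*(1/4217) - 1035/2144 = √72*(1/4217) - 1035/2144 = (6*√2)*(1/4217) - 1035/2144 = 6*√2/4217 - 1035/2144 = -1035/2144 + 6*√2/4217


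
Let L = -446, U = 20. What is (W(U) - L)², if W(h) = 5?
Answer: 203401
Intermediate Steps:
(W(U) - L)² = (5 - 1*(-446))² = (5 + 446)² = 451² = 203401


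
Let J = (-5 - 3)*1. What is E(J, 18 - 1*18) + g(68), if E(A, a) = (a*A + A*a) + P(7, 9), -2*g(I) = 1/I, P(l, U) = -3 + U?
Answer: 815/136 ≈ 5.9926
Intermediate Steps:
J = -8 (J = -8*1 = -8)
g(I) = -1/(2*I)
E(A, a) = 6 + 2*A*a (E(A, a) = (a*A + A*a) + (-3 + 9) = (A*a + A*a) + 6 = 2*A*a + 6 = 6 + 2*A*a)
E(J, 18 - 1*18) + g(68) = (6 + 2*(-8)*(18 - 1*18)) - ½/68 = (6 + 2*(-8)*(18 - 18)) - ½*1/68 = (6 + 2*(-8)*0) - 1/136 = (6 + 0) - 1/136 = 6 - 1/136 = 815/136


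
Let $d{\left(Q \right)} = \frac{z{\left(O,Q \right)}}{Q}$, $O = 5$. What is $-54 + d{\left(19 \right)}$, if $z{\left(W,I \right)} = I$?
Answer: $-53$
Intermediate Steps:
$d{\left(Q \right)} = 1$ ($d{\left(Q \right)} = \frac{Q}{Q} = 1$)
$-54 + d{\left(19 \right)} = -54 + 1 = -53$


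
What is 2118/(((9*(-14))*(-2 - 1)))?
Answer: 353/63 ≈ 5.6032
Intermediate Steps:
2118/(((9*(-14))*(-2 - 1))) = 2118/((-126*(-3))) = 2118/378 = 2118*(1/378) = 353/63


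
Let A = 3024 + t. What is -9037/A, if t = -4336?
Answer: 9037/1312 ≈ 6.8880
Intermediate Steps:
A = -1312 (A = 3024 - 4336 = -1312)
-9037/A = -9037/(-1312) = -9037*(-1/1312) = 9037/1312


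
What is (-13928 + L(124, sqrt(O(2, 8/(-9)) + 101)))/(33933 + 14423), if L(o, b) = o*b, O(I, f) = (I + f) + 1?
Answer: -3482/12089 + 124*sqrt(58)/36267 ≈ -0.26199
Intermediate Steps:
O(I, f) = 1 + I + f
L(o, b) = b*o
(-13928 + L(124, sqrt(O(2, 8/(-9)) + 101)))/(33933 + 14423) = (-13928 + sqrt((1 + 2 + 8/(-9)) + 101)*124)/(33933 + 14423) = (-13928 + sqrt((1 + 2 + 8*(-1/9)) + 101)*124)/48356 = (-13928 + sqrt((1 + 2 - 8/9) + 101)*124)*(1/48356) = (-13928 + sqrt(19/9 + 101)*124)*(1/48356) = (-13928 + sqrt(928/9)*124)*(1/48356) = (-13928 + (4*sqrt(58)/3)*124)*(1/48356) = (-13928 + 496*sqrt(58)/3)*(1/48356) = -3482/12089 + 124*sqrt(58)/36267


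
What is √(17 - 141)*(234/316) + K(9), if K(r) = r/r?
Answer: 1 + 117*I*√31/79 ≈ 1.0 + 8.2459*I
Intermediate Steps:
K(r) = 1
√(17 - 141)*(234/316) + K(9) = √(17 - 141)*(234/316) + 1 = √(-124)*(234*(1/316)) + 1 = (2*I*√31)*(117/158) + 1 = 117*I*√31/79 + 1 = 1 + 117*I*√31/79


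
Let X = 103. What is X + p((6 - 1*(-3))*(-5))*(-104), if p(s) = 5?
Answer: -417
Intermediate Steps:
X + p((6 - 1*(-3))*(-5))*(-104) = 103 + 5*(-104) = 103 - 520 = -417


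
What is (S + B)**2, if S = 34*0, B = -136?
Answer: 18496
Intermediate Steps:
S = 0
(S + B)**2 = (0 - 136)**2 = (-136)**2 = 18496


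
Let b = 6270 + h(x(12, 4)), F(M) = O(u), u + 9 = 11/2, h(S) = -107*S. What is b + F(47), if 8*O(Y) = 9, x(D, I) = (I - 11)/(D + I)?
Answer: 101087/16 ≈ 6317.9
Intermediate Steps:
x(D, I) = (-11 + I)/(D + I)
u = -7/2 (u = -9 + 11/2 = -7/2 ≈ -3.5000)
O(Y) = 9/8 (O(Y) = (1/8)*9 = 9/8)
F(M) = 9/8
b = 101069/16 (b = 6270 - 107*(-11 + 4)/(12 + 4) = 6270 - 107*(-7)/16 = 6270 - 107*(-7/16) = 6270 + 749/16 = 101069/16 ≈ 6316.8)
b + F(47) = 101069/16 + 9/8 = 101087/16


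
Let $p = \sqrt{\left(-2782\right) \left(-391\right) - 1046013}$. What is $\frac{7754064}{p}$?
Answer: $\frac{7754064 \sqrt{41749}}{41749} \approx 37950.0$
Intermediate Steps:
$p = \sqrt{41749}$ ($p = \sqrt{1087762 - 1046013} = \sqrt{41749} \approx 204.33$)
$\frac{7754064}{p} = \frac{7754064}{\sqrt{41749}} = 7754064 \frac{\sqrt{41749}}{41749} = \frac{7754064 \sqrt{41749}}{41749}$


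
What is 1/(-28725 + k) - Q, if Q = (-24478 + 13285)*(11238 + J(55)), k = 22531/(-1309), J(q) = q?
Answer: 4755713380842935/37623556 ≈ 1.2640e+8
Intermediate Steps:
k = -22531/1309 (k = 22531*(-1/1309) = -22531/1309 ≈ -17.212)
Q = -126402549 (Q = (-24478 + 13285)*(11238 + 55) = -11193*11293 = -126402549)
1/(-28725 + k) - Q = 1/(-28725 - 22531/1309) - 1*(-126402549) = 1/(-37623556/1309) + 126402549 = -1309/37623556 + 126402549 = 4755713380842935/37623556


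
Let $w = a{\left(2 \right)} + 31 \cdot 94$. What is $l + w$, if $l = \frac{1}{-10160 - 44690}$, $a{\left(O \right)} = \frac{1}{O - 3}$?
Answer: $\frac{159778049}{54850} \approx 2913.0$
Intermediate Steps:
$a{\left(O \right)} = \frac{1}{-3 + O}$
$l = - \frac{1}{54850}$ ($l = \frac{1}{-54850} = - \frac{1}{54850} \approx -1.8232 \cdot 10^{-5}$)
$w = 2913$ ($w = \frac{1}{-3 + 2} + 31 \cdot 94 = \frac{1}{-1} + 2914 = -1 + 2914 = 2913$)
$l + w = - \frac{1}{54850} + 2913 = \frac{159778049}{54850}$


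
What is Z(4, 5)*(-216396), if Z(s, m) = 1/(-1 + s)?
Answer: -72132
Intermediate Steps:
Z(4, 5)*(-216396) = -216396/(-1 + 4) = -216396/3 = (⅓)*(-216396) = -72132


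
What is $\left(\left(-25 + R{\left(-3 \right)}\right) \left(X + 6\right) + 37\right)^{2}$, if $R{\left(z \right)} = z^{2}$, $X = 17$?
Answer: $109561$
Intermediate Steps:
$\left(\left(-25 + R{\left(-3 \right)}\right) \left(X + 6\right) + 37\right)^{2} = \left(\left(-25 + \left(-3\right)^{2}\right) \left(17 + 6\right) + 37\right)^{2} = \left(\left(-25 + 9\right) 23 + 37\right)^{2} = \left(\left(-16\right) 23 + 37\right)^{2} = \left(-368 + 37\right)^{2} = \left(-331\right)^{2} = 109561$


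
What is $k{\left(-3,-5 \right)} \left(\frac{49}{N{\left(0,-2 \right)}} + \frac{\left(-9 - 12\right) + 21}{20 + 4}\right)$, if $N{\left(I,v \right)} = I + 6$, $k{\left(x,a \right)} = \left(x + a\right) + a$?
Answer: $- \frac{637}{6} \approx -106.17$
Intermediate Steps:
$k{\left(x,a \right)} = x + 2 a$ ($k{\left(x,a \right)} = \left(a + x\right) + a = x + 2 a$)
$N{\left(I,v \right)} = 6 + I$
$k{\left(-3,-5 \right)} \left(\frac{49}{N{\left(0,-2 \right)}} + \frac{\left(-9 - 12\right) + 21}{20 + 4}\right) = \left(-3 + 2 \left(-5\right)\right) \left(\frac{49}{6 + 0} + \frac{\left(-9 - 12\right) + 21}{20 + 4}\right) = \left(-3 - 10\right) \left(\frac{49}{6} + \frac{\left(-9 - 12\right) + 21}{24}\right) = - 13 \left(49 \cdot \frac{1}{6} + \left(-21 + 21\right) \frac{1}{24}\right) = - 13 \left(\frac{49}{6} + 0 \cdot \frac{1}{24}\right) = - 13 \left(\frac{49}{6} + 0\right) = \left(-13\right) \frac{49}{6} = - \frac{637}{6}$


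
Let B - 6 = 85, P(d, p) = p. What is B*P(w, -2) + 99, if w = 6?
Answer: -83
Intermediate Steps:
B = 91 (B = 6 + 85 = 91)
B*P(w, -2) + 99 = 91*(-2) + 99 = -182 + 99 = -83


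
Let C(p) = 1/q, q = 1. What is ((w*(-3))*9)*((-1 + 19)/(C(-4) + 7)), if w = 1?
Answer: -243/4 ≈ -60.750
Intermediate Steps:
C(p) = 1 (C(p) = 1/1 = 1)
((w*(-3))*9)*((-1 + 19)/(C(-4) + 7)) = ((1*(-3))*9)*((-1 + 19)/(1 + 7)) = (-3*9)*(18/8) = -486/8 = -27*9/4 = -243/4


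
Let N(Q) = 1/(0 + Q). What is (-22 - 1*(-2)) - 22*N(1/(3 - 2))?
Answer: -42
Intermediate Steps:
N(Q) = 1/Q
(-22 - 1*(-2)) - 22*N(1/(3 - 2)) = (-22 - 1*(-2)) - 22/(1/(3 - 2)) = (-22 + 2) - 22/(1/1) = -20 - 22/1 = -20 - 22*1 = -20 - 22 = -42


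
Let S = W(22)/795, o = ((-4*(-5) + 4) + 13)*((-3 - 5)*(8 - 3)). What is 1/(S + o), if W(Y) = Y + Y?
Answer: -795/1176556 ≈ -0.00067570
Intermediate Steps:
W(Y) = 2*Y
o = -1480 (o = ((20 + 4) + 13)*(-8*5) = (24 + 13)*(-40) = 37*(-40) = -1480)
S = 44/795 (S = (2*22)/795 = 44*(1/795) = 44/795 ≈ 0.055346)
1/(S + o) = 1/(44/795 - 1480) = 1/(-1176556/795) = -795/1176556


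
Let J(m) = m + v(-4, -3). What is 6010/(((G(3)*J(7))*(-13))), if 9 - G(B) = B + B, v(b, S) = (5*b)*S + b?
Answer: -6010/2457 ≈ -2.4461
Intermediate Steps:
v(b, S) = b + 5*S*b (v(b, S) = 5*S*b + b = b + 5*S*b)
G(B) = 9 - 2*B (G(B) = 9 - (B + B) = 9 - 2*B)
J(m) = 56 + m (J(m) = m - 4*(1 + 5*(-3)) = m - 4*(1 - 15) = m - 4*(-14) = m + 56 = 56 + m)
6010/(((G(3)*J(7))*(-13))) = 6010/((((9 - 2*3)*(56 + 7))*(-13))) = 6010/((((9 - 6)*63)*(-13))) = 6010/(((3*63)*(-13))) = 6010/((189*(-13))) = 6010/(-2457) = 6010*(-1/2457) = -6010/2457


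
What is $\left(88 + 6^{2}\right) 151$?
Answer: $18724$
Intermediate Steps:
$\left(88 + 6^{2}\right) 151 = \left(88 + 36\right) 151 = 124 \cdot 151 = 18724$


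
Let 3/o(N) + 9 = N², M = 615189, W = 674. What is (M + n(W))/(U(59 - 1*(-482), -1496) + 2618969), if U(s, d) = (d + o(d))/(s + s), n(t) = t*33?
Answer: 1543554193298394/6341891825016737 ≈ 0.24339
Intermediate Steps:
o(N) = 3/(-9 + N²)
n(t) = 33*t
U(s, d) = (d + 3/(-9 + d²))/(2*s) (U(s, d) = (d + 3/(-9 + d²))/(s + s) = (d + 3/(-9 + d²))/((2*s)) = (d + 3/(-9 + d²))*(1/(2*s)) = (d + 3/(-9 + d²))/(2*s))
(M + n(W))/(U(59 - 1*(-482), -1496) + 2618969) = (615189 + 33*674)/((3 - 1496*(-9 + (-1496)²))/(2*(59 - 1*(-482))*(-9 + (-1496)²)) + 2618969) = (615189 + 22242)/((3 - 1496*(-9 + 2238016))/(2*(59 + 482)*(-9 + 2238016)) + 2618969) = 637431/((½)*(3 - 1496*2238007)/(541*2238007) + 2618969) = 637431/((½)*(1/541)*(1/2238007)*(3 - 3348058472) + 2618969) = 637431/((½)*(1/541)*(1/2238007)*(-3348058469) + 2618969) = 637431/(-3348058469/2421523574 + 2618969) = 637431/(6341891825016737/2421523574) = 637431*(2421523574/6341891825016737) = 1543554193298394/6341891825016737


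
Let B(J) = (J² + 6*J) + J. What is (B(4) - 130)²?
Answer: 7396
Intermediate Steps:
B(J) = J² + 7*J
(B(4) - 130)² = (4*(7 + 4) - 130)² = (4*11 - 130)² = (44 - 130)² = (-86)² = 7396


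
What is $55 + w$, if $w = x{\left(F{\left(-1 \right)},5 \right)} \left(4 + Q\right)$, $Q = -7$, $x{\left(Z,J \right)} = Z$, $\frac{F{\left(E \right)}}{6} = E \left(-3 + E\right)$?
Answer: $-17$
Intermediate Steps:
$F{\left(E \right)} = 6 E \left(-3 + E\right)$
$w = -72$ ($w = 6 \left(-1\right) \left(-3 - 1\right) \left(4 - 7\right) = 6 \left(-1\right) \left(-4\right) \left(-3\right) = 24 \left(-3\right) = -72$)
$55 + w = 55 - 72 = -17$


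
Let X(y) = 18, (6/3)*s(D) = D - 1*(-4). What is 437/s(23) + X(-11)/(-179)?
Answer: 155960/4833 ≈ 32.270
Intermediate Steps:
s(D) = 2 + D/2 (s(D) = (D - 1*(-4))/2 = (D + 4)/2 = (4 + D)/2 = 2 + D/2)
437/s(23) + X(-11)/(-179) = 437/(2 + (½)*23) + 18/(-179) = 437/(2 + 23/2) + 18*(-1/179) = 437/(27/2) - 18/179 = 437*(2/27) - 18/179 = 874/27 - 18/179 = 155960/4833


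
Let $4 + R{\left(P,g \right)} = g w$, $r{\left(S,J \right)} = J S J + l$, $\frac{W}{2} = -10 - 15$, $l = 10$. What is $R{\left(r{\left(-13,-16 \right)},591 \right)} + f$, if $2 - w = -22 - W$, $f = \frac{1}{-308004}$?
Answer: $- \frac{4734021481}{308004} \approx -15370.0$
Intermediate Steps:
$f = - \frac{1}{308004} \approx -3.2467 \cdot 10^{-6}$
$W = -50$ ($W = 2 \left(-10 - 15\right) = 2 \left(-25\right) = -50$)
$r{\left(S,J \right)} = 10 + S J^{2}$ ($r{\left(S,J \right)} = J S J + 10 = S J^{2} + 10 = 10 + S J^{2}$)
$w = -26$ ($w = 2 - \left(-22 - -50\right) = 2 - \left(-22 + 50\right) = 2 - 28 = -26$)
$R{\left(P,g \right)} = -4 - 26 g$ ($R{\left(P,g \right)} = -4 + g \left(-26\right) = -4 - 26 g$)
$R{\left(r{\left(-13,-16 \right)},591 \right)} + f = \left(-4 - 15366\right) - \frac{1}{308004} = -15370 - \frac{1}{308004} = - \frac{4734021481}{308004}$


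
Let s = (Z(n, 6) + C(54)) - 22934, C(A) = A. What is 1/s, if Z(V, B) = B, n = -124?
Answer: -1/22874 ≈ -4.3718e-5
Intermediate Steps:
s = -22874 (s = (6 + 54) - 22934 = 60 - 22934 = -22874)
1/s = 1/(-22874) = -1/22874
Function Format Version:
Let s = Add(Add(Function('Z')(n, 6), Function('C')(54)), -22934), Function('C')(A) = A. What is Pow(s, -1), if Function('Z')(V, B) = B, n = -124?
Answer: Rational(-1, 22874) ≈ -4.3718e-5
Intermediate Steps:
s = -22874 (s = Add(Add(6, 54), -22934) = Add(60, -22934) = -22874)
Pow(s, -1) = Pow(-22874, -1) = Rational(-1, 22874)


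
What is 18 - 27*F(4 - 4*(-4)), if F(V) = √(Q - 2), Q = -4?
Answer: 18 - 27*I*√6 ≈ 18.0 - 66.136*I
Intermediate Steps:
F(V) = I*√6 (F(V) = √(-4 - 2) = √(-6) = I*√6)
18 - 27*F(4 - 4*(-4)) = 18 - 27*I*√6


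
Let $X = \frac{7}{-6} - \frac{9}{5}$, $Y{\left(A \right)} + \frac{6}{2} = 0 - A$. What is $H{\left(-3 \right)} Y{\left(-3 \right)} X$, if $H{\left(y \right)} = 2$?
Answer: $0$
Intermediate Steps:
$Y{\left(A \right)} = -3 - A$ ($Y{\left(A \right)} = -3 + \left(0 - A\right) = -3 - A$)
$X = - \frac{89}{30}$ ($X = 7 \left(- \frac{1}{6}\right) - \frac{9}{5} = - \frac{7}{6} - \frac{9}{5} = - \frac{89}{30} \approx -2.9667$)
$H{\left(-3 \right)} Y{\left(-3 \right)} X = 2 \left(-3 - -3\right) \left(- \frac{89}{30}\right) = 2 \left(-3 + 3\right) \left(- \frac{89}{30}\right) = 2 \cdot 0 \left(- \frac{89}{30}\right) = 0 \left(- \frac{89}{30}\right) = 0$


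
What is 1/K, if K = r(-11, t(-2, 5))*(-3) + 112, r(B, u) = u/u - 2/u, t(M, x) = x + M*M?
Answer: 3/329 ≈ 0.0091185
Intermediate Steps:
t(M, x) = x + M**2
r(B, u) = 1 - 2/u
K = 329/3 (K = ((-2 + (5 + (-2)**2))/(5 + (-2)**2))*(-3) + 112 = ((-2 + (5 + 4))/(5 + 4))*(-3) + 112 = ((-2 + 9)/9)*(-3) + 112 = ((1/9)*7)*(-3) + 112 = (7/9)*(-3) + 112 = -7/3 + 112 = 329/3 ≈ 109.67)
1/K = 1/(329/3) = 3/329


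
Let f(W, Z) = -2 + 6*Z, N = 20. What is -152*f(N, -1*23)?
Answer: 21280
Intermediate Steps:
-152*f(N, -1*23) = -152*(-2 + 6*(-1*23)) = -152*(-2 + 6*(-23)) = -152*(-2 - 138) = -152*(-140) = 21280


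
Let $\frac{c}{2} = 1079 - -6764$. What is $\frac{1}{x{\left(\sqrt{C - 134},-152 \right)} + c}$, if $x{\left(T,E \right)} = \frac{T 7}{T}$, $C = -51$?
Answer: $\frac{1}{15693} \approx 6.3723 \cdot 10^{-5}$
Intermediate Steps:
$c = 15686$ ($c = 2 \left(1079 - -6764\right) = 2 \left(1079 + 6764\right) = 2 \cdot 7843 = 15686$)
$x{\left(T,E \right)} = 7$ ($x{\left(T,E \right)} = \frac{7 T}{T} = 7$)
$\frac{1}{x{\left(\sqrt{C - 134},-152 \right)} + c} = \frac{1}{7 + 15686} = \frac{1}{15693}$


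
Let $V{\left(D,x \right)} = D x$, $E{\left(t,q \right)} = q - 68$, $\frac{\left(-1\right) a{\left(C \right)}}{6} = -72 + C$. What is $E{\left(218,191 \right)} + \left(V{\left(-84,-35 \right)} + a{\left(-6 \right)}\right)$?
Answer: $3531$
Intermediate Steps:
$a{\left(C \right)} = 432 - 6 C$ ($a{\left(C \right)} = - 6 \left(-72 + C\right) = 432 - 6 C$)
$E{\left(t,q \right)} = -68 + q$ ($E{\left(t,q \right)} = q - 68 = -68 + q$)
$E{\left(218,191 \right)} + \left(V{\left(-84,-35 \right)} + a{\left(-6 \right)}\right) = \left(-68 + 191\right) + \left(\left(-84\right) \left(-35\right) + \left(432 - -36\right)\right) = 123 + \left(2940 + \left(432 + 36\right)\right) = 123 + \left(2940 + 468\right) = 123 + 3408 = 3531$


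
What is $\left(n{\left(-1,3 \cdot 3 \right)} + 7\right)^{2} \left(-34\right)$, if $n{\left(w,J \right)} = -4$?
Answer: $-306$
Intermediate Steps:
$\left(n{\left(-1,3 \cdot 3 \right)} + 7\right)^{2} \left(-34\right) = \left(-4 + 7\right)^{2} \left(-34\right) = 3^{2} \left(-34\right) = 9 \left(-34\right) = -306$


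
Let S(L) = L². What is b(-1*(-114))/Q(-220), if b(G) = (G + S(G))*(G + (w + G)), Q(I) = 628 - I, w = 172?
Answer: 327750/53 ≈ 6184.0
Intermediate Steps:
b(G) = (172 + 2*G)*(G + G²) (b(G) = (G + G²)*(G + (172 + G)) = (G + G²)*(172 + 2*G) = (172 + 2*G)*(G + G²))
b(-1*(-114))/Q(-220) = (2*(-1*(-114))*(86 + (-1*(-114))² + 87*(-1*(-114))))/(628 - 1*(-220)) = (2*114*(86 + 114² + 87*114))/(628 + 220) = (2*114*(86 + 12996 + 9918))/848 = (2*114*23000)*(1/848) = 5244000*(1/848) = 327750/53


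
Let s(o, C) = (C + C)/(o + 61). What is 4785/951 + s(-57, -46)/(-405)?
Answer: 653266/128385 ≈ 5.0883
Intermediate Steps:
s(o, C) = 2*C/(61 + o) (s(o, C) = (2*C)/(61 + o) = 2*C/(61 + o))
4785/951 + s(-57, -46)/(-405) = 4785/951 + (2*(-46)/(61 - 57))/(-405) = 4785*(1/951) + (2*(-46)/4)*(-1/405) = 1595/317 + (2*(-46)*(¼))*(-1/405) = 1595/317 - 23*(-1/405) = 1595/317 + 23/405 = 653266/128385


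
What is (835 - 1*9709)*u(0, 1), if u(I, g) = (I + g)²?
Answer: -8874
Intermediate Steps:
(835 - 1*9709)*u(0, 1) = (835 - 1*9709)*(0 + 1)² = (835 - 9709)*1² = -8874*1 = -8874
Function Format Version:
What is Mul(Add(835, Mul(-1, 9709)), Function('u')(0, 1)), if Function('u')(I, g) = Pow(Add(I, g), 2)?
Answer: -8874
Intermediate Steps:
Mul(Add(835, Mul(-1, 9709)), Function('u')(0, 1)) = Mul(Add(835, Mul(-1, 9709)), Pow(Add(0, 1), 2)) = Mul(Add(835, -9709), Pow(1, 2)) = Mul(-8874, 1) = -8874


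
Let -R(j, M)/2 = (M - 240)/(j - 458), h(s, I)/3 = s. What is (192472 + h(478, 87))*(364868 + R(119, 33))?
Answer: 7994733909076/113 ≈ 7.0750e+10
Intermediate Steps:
h(s, I) = 3*s
R(j, M) = -2*(-240 + M)/(-458 + j) (R(j, M) = -2*(M - 240)/(j - 458) = -2*(-240 + M)/(-458 + j))
(192472 + h(478, 87))*(364868 + R(119, 33)) = (192472 + 3*478)*(364868 + 2*(240 - 1*33)/(-458 + 119)) = (192472 + 1434)*(364868 + 2*(240 - 33)/(-339)) = 193906*(364868 + 2*(-1/339)*207) = 193906*(364868 - 138/113) = 193906*(41229946/113) = 7994733909076/113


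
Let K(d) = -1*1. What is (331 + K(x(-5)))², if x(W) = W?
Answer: 108900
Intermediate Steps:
K(d) = -1
(331 + K(x(-5)))² = (331 - 1)² = 330² = 108900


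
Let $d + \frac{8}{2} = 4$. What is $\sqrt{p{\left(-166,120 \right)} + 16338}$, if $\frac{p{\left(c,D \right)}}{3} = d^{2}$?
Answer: $\sqrt{16338} \approx 127.82$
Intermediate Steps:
$d = 0$ ($d = -4 + 4 = 0$)
$p{\left(c,D \right)} = 0$ ($p{\left(c,D \right)} = 3 \cdot 0^{2} = 3 \cdot 0 = 0$)
$\sqrt{p{\left(-166,120 \right)} + 16338} = \sqrt{0 + 16338} = \sqrt{16338}$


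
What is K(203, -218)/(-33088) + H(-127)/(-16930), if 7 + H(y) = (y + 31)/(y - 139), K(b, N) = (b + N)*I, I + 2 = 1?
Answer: -2279323/37251959360 ≈ -6.1187e-5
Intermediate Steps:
I = -1 (I = -2 + 1 = -1)
K(b, N) = -N - b (K(b, N) = (b + N)*(-1) = (N + b)*(-1) = -N - b)
H(y) = -7 + (31 + y)/(-139 + y) (H(y) = -7 + (y + 31)/(y - 139) = -7 + (31 + y)/(-139 + y))
K(203, -218)/(-33088) + H(-127)/(-16930) = (-1*(-218) - 1*203)/(-33088) + (2*(502 - 3*(-127))/(-139 - 127))/(-16930) = (218 - 203)*(-1/33088) + (2*(502 + 381)/(-266))*(-1/16930) = 15*(-1/33088) + (2*(-1/266)*883)*(-1/16930) = -15/33088 - 883/133*(-1/16930) = -15/33088 + 883/2251690 = -2279323/37251959360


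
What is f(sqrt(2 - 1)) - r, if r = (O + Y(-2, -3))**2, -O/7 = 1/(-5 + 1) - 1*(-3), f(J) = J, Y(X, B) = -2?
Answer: -7209/16 ≈ -450.56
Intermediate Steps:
O = -77/4 (O = -7*(1/(-5 + 1) - 1*(-3)) = -7*(1/(-4) + 3) = -7*(-1/4 + 3) = -7*11/4 = -77/4 ≈ -19.250)
r = 7225/16 (r = (-77/4 - 2)**2 = (-85/4)**2 = 7225/16 ≈ 451.56)
f(sqrt(2 - 1)) - r = sqrt(2 - 1) - 1*7225/16 = sqrt(1) - 7225/16 = 1 - 7225/16 = -7209/16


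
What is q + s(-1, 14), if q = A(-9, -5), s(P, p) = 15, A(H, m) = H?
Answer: 6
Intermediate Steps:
q = -9
q + s(-1, 14) = -9 + 15 = 6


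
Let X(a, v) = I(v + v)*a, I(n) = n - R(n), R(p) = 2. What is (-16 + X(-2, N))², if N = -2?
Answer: 16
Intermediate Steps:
I(n) = -2 + n (I(n) = n - 1*2 = n - 2 = -2 + n)
X(a, v) = a*(-2 + 2*v) (X(a, v) = (-2 + (v + v))*a = (-2 + 2*v)*a = a*(-2 + 2*v))
(-16 + X(-2, N))² = (-16 + 2*(-2)*(-1 - 2))² = (-16 + 2*(-2)*(-3))² = (-16 + 12)² = (-4)² = 16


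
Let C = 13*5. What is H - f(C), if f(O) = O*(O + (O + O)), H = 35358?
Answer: 22683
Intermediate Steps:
C = 65
f(O) = 3*O**2 (f(O) = O*(O + 2*O) = O*(3*O) = 3*O**2)
H - f(C) = 35358 - 3*65**2 = 35358 - 3*4225 = 35358 - 1*12675 = 35358 - 12675 = 22683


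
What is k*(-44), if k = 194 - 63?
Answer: -5764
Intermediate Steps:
k = 131
k*(-44) = 131*(-44) = -5764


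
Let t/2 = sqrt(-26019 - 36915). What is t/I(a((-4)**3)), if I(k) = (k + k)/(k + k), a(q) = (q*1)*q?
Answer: 2*I*sqrt(62934) ≈ 501.73*I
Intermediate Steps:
a(q) = q**2 (a(q) = q*q = q**2)
I(k) = 1 (I(k) = (2*k)/((2*k)) = (2*k)*(1/(2*k)) = 1)
t = 2*I*sqrt(62934) (t = 2*sqrt(-26019 - 36915) = 2*sqrt(-62934) = 2*(I*sqrt(62934)) = 2*I*sqrt(62934) ≈ 501.73*I)
t/I(a((-4)**3)) = (2*I*sqrt(62934))/1 = (2*I*sqrt(62934))*1 = 2*I*sqrt(62934)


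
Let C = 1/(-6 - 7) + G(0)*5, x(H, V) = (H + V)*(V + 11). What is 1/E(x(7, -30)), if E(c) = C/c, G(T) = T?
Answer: -5681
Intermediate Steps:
x(H, V) = (11 + V)*(H + V) (x(H, V) = (H + V)*(11 + V) = (11 + V)*(H + V))
C = -1/13 (C = 1/(-6 - 7) + 0*5 = 1/(-13) + 0 = -1/13 + 0 = -1/13 ≈ -0.076923)
E(c) = -1/(13*c)
1/E(x(7, -30)) = 1/(-1/(13*((-30)**2 + 11*7 + 11*(-30) + 7*(-30)))) = 1/(-1/(13*(900 + 77 - 330 - 210))) = 1/(-1/13/437) = 1/(-1/13*1/437) = 1/(-1/5681) = -5681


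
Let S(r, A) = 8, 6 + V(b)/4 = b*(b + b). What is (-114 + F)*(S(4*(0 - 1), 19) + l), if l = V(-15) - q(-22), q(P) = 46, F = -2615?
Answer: -4743002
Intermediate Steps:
V(b) = -24 + 8*b² (V(b) = -24 + 4*(b*(b + b)) = -24 + 4*(b*(2*b)) = -24 + 4*(2*b²) = -24 + 8*b²)
l = 1730 (l = (-24 + 8*(-15)²) - 1*46 = (-24 + 8*225) - 46 = (-24 + 1800) - 46 = 1776 - 46 = 1730)
(-114 + F)*(S(4*(0 - 1), 19) + l) = (-114 - 2615)*(8 + 1730) = -2729*1738 = -4743002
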